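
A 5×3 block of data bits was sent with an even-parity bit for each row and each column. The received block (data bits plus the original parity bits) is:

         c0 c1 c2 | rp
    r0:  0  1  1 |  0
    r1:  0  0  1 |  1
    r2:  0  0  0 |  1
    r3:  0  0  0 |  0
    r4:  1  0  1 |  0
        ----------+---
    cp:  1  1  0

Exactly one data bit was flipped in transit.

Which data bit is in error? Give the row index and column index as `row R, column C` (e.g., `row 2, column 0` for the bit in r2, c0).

row 2, column 2

Recompute each row's even parity and compare to rp:
  r0: data parity 0, sent rp 0 → ok
  r1: data parity 1, sent rp 1 → ok
  r2: data parity 0, sent rp 1 → mismatch
  r3: data parity 0, sent rp 0 → ok
  r4: data parity 0, sent rp 0 → ok
Recompute each column's even parity and compare to cp:
  c0: data parity 1, sent cp 1 → ok
  c1: data parity 1, sent cp 1 → ok
  c2: data parity 1, sent cp 0 → mismatch
Exactly one row (r2) and one column (c2) fail → the flipped bit is at their intersection.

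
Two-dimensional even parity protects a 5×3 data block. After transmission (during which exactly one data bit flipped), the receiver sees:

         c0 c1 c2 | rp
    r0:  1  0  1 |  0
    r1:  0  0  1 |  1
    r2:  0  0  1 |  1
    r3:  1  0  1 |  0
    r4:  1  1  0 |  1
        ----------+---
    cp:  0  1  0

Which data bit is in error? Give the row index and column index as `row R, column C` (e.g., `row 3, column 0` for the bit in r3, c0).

row 4, column 0

Recompute each row's even parity and compare to rp:
  r0: data parity 0, sent rp 0 → ok
  r1: data parity 1, sent rp 1 → ok
  r2: data parity 1, sent rp 1 → ok
  r3: data parity 0, sent rp 0 → ok
  r4: data parity 0, sent rp 1 → mismatch
Recompute each column's even parity and compare to cp:
  c0: data parity 1, sent cp 0 → mismatch
  c1: data parity 1, sent cp 1 → ok
  c2: data parity 0, sent cp 0 → ok
Exactly one row (r4) and one column (c0) fail → the flipped bit is at their intersection.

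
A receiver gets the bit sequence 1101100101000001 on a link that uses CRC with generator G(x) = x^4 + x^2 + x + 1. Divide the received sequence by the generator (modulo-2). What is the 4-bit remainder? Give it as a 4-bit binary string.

0010

Modulo-2 division of 1101100101000001 by 10111:
  pos 0: 11011 XOR 10111 = 01100
  pos 1: 11000 XOR 10111 = 01111
  pos 2: 11110 XOR 10111 = 01001
  pos 3: 10011 XOR 10111 = 00100
  pos 5: 10001 XOR 10111 = 00110
  pos 7: 11000 XOR 10111 = 01111
  pos 8: 11110 XOR 10111 = 01001
  pos 9: 10010 XOR 10111 = 00101
  pos 11: 10101 XOR 10111 = 00010
Remainder = 0010 (nonzero — an error is detected).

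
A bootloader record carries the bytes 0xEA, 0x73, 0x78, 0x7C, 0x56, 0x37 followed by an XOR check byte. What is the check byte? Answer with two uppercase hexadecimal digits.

XOR the bytes together:
  start with 0xEA
  0xEA ⊕ 0x73 = 0x99
  0x99 ⊕ 0x78 = 0xE1
  0xE1 ⊕ 0x7C = 0x9D
  0x9D ⊕ 0x56 = 0xCB
  0xCB ⊕ 0x37 = 0xFC

FC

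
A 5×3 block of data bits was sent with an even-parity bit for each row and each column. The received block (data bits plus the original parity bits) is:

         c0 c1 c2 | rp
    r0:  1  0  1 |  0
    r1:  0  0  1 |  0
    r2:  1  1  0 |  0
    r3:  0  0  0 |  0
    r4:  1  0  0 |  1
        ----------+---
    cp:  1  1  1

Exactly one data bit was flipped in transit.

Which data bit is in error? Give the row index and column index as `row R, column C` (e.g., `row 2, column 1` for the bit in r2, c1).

row 1, column 2

Recompute each row's even parity and compare to rp:
  r0: data parity 0, sent rp 0 → ok
  r1: data parity 1, sent rp 0 → mismatch
  r2: data parity 0, sent rp 0 → ok
  r3: data parity 0, sent rp 0 → ok
  r4: data parity 1, sent rp 1 → ok
Recompute each column's even parity and compare to cp:
  c0: data parity 1, sent cp 1 → ok
  c1: data parity 1, sent cp 1 → ok
  c2: data parity 0, sent cp 1 → mismatch
Exactly one row (r1) and one column (c2) fail → the flipped bit is at their intersection.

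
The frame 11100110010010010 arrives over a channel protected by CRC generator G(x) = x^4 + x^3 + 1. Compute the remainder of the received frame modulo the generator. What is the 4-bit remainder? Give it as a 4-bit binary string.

Modulo-2 division of 11100110010010010 by 11001:
  pos 0: 11100 XOR 11001 = 00101
  pos 2: 10111 XOR 11001 = 01110
  pos 3: 11100 XOR 11001 = 00101
  pos 5: 10101 XOR 11001 = 01100
  pos 6: 11000 XOR 11001 = 00001
  pos 10: 10100 XOR 11001 = 01101
  pos 11: 11011 XOR 11001 = 00010
Remainder = 0100 (nonzero — an error is detected).

0100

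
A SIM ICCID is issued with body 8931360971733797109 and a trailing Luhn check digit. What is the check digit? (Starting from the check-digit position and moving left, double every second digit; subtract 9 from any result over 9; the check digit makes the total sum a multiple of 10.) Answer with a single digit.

2

Partial digits right→left: 9 0 1 7 9 7 3 3 7 1 7 9 0 6 3 1 3 9 8
Double every second digit counting from the check-digit position (so the 1st, 3rd, 5th, ... of the partial from the right).
  doubled (with −9 where >9): 9 2 9 6 5 5 0 6 6 7 → sum 55
  kept as-is: 0 7 7 3 1 9 6 1 9 → sum 43
Total = 55 + 43 = 98.
Check digit = (10 − (98 mod 10)) mod 10 = 2.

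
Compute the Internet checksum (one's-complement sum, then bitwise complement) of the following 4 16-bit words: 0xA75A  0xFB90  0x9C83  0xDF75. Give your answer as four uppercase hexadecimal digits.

E11A

One's-complement addition (fold any carry out of bit 15 back into bit 0):
  0xA75A + 0xFB90 = 0x1A2EA → wrap carry → 0xA2EB
  0xA2EB + 0x9C83 = 0x13F6E → wrap carry → 0x3F6F
  0x3F6F + 0xDF75 = 0x11EE4 → wrap carry → 0x1EE5
One's-complement sum = 0x1EE5.
Checksum = ~0x1EE5 & 0xFFFF = 0xE11A.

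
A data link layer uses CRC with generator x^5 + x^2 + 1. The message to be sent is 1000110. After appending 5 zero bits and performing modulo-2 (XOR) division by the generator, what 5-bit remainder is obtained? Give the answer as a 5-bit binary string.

Append 5 zeros: 100011000000. Divide by 100101 (XOR where the leading bit is 1):
  pos 0: 100011 XOR 100101 = 000110
  pos 3: 110000 XOR 100101 = 010101
  pos 4: 101010 XOR 100101 = 001111
  pos 6: 111100 XOR 100101 = 011001
Remainder (last 5 bits) = 11001. This is the CRC / FCS.

11001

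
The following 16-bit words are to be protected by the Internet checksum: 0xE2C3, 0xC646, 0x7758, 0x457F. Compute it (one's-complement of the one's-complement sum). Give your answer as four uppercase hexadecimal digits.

One's-complement addition (fold any carry out of bit 15 back into bit 0):
  0xE2C3 + 0xC646 = 0x1A909 → wrap carry → 0xA90A
  0xA90A + 0x7758 = 0x12062 → wrap carry → 0x2063
  0x2063 + 0x457F = 0x065E2
One's-complement sum = 0x65E2.
Checksum = ~0x65E2 & 0xFFFF = 0x9A1D.

9A1D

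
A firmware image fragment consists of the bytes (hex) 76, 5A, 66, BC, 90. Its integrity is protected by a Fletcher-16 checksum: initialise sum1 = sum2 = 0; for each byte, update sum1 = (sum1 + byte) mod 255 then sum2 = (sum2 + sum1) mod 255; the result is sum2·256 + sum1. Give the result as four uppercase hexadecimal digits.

Running sums (mod 255):
  after byte 0 (76): sum1=118, sum2=118
  after byte 1 (5A): sum1=208, sum2=71
  after byte 2 (66): sum1=55, sum2=126
  after byte 3 (BC): sum1=243, sum2=114
  after byte 4 (90): sum1=132, sum2=246
Checksum = sum2·256 + sum1 = 246·256 + 132 = 63108 = 0xF684.

F684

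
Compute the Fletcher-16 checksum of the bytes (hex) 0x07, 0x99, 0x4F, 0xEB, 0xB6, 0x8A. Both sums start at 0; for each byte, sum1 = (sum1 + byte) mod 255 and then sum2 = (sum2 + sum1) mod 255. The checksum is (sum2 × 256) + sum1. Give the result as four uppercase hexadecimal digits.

231D

Running sums (mod 255):
  after byte 0 (0x07): sum1=7, sum2=7
  after byte 1 (0x99): sum1=160, sum2=167
  after byte 2 (0x4F): sum1=239, sum2=151
  after byte 3 (0xEB): sum1=219, sum2=115
  after byte 4 (0xB6): sum1=146, sum2=6
  after byte 5 (0x8A): sum1=29, sum2=35
Checksum = sum2·256 + sum1 = 35·256 + 29 = 8989 = 0x231D.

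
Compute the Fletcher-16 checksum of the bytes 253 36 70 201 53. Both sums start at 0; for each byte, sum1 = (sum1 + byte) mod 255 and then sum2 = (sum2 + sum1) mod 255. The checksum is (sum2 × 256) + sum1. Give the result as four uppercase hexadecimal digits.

Running sums (mod 255):
  after byte 0 (253): sum1=253, sum2=253
  after byte 1 (36): sum1=34, sum2=32
  after byte 2 (70): sum1=104, sum2=136
  after byte 3 (201): sum1=50, sum2=186
  after byte 4 (53): sum1=103, sum2=34
Checksum = sum2·256 + sum1 = 34·256 + 103 = 8807 = 0x2267.

2267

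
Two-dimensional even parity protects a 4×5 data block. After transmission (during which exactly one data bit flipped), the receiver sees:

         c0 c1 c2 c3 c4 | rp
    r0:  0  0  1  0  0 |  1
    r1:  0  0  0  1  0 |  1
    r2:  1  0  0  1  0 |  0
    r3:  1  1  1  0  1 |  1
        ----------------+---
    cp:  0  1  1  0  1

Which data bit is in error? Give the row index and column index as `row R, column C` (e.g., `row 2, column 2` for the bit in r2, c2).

Recompute each row's even parity and compare to rp:
  r0: data parity 1, sent rp 1 → ok
  r1: data parity 1, sent rp 1 → ok
  r2: data parity 0, sent rp 0 → ok
  r3: data parity 0, sent rp 1 → mismatch
Recompute each column's even parity and compare to cp:
  c0: data parity 0, sent cp 0 → ok
  c1: data parity 1, sent cp 1 → ok
  c2: data parity 0, sent cp 1 → mismatch
  c3: data parity 0, sent cp 0 → ok
  c4: data parity 1, sent cp 1 → ok
Exactly one row (r3) and one column (c2) fail → the flipped bit is at their intersection.

row 3, column 2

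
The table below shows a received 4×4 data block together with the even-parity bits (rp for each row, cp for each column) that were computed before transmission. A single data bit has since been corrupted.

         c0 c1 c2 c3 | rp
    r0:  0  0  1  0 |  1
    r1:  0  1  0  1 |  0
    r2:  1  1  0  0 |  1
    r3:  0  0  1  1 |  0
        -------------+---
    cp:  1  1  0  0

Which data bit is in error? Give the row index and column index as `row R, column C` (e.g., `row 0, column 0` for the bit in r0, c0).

row 2, column 1

Recompute each row's even parity and compare to rp:
  r0: data parity 1, sent rp 1 → ok
  r1: data parity 0, sent rp 0 → ok
  r2: data parity 0, sent rp 1 → mismatch
  r3: data parity 0, sent rp 0 → ok
Recompute each column's even parity and compare to cp:
  c0: data parity 1, sent cp 1 → ok
  c1: data parity 0, sent cp 1 → mismatch
  c2: data parity 0, sent cp 0 → ok
  c3: data parity 0, sent cp 0 → ok
Exactly one row (r2) and one column (c1) fail → the flipped bit is at their intersection.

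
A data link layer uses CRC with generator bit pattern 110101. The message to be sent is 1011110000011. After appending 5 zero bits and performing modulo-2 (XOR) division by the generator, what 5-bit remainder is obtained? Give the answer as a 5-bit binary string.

Append 5 zeros: 101111000001100000. Divide by 110101 (XOR where the leading bit is 1):
  pos 0: 101111 XOR 110101 = 011010
  pos 1: 110100 XOR 110101 = 000001
  pos 6: 100001 XOR 110101 = 010100
  pos 7: 101001 XOR 110101 = 011100
  pos 8: 111000 XOR 110101 = 001101
  pos 10: 110100 XOR 110101 = 000001
Remainder (last 5 bits) = 00100. This is the CRC / FCS.

00100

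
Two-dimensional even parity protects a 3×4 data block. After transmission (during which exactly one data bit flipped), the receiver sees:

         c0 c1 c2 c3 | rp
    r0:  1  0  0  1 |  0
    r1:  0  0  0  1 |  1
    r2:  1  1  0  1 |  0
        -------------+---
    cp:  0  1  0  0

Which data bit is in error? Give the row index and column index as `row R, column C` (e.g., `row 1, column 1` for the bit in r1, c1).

row 2, column 3

Recompute each row's even parity and compare to rp:
  r0: data parity 0, sent rp 0 → ok
  r1: data parity 1, sent rp 1 → ok
  r2: data parity 1, sent rp 0 → mismatch
Recompute each column's even parity and compare to cp:
  c0: data parity 0, sent cp 0 → ok
  c1: data parity 1, sent cp 1 → ok
  c2: data parity 0, sent cp 0 → ok
  c3: data parity 1, sent cp 0 → mismatch
Exactly one row (r2) and one column (c3) fail → the flipped bit is at their intersection.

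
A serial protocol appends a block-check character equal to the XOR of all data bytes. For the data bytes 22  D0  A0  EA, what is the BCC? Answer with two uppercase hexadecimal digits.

XOR the bytes together:
  start with 0x22
  0x22 ⊕ 0xD0 = 0xF2
  0xF2 ⊕ 0xA0 = 0x52
  0x52 ⊕ 0xEA = 0xB8

B8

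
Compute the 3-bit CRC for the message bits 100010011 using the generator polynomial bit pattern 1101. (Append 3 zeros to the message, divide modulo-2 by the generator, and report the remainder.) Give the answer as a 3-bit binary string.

100

Append 3 zeros: 100010011000. Divide by 1101 (XOR where the leading bit is 1):
  pos 0: 1000 XOR 1101 = 0101
  pos 1: 1011 XOR 1101 = 0110
  pos 2: 1100 XOR 1101 = 0001
  pos 5: 1011 XOR 1101 = 0110
  pos 6: 1100 XOR 1101 = 0001
Remainder (last 3 bits) = 100. This is the CRC / FCS.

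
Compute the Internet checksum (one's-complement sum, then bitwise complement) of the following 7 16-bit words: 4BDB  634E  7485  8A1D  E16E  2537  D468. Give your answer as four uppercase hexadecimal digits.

7724

One's-complement addition (fold any carry out of bit 15 back into bit 0):
  0x4BDB + 0x634E = 0x0AF29
  0xAF29 + 0x7485 = 0x123AE → wrap carry → 0x23AF
  0x23AF + 0x8A1D = 0x0ADCC
  0xADCC + 0xE16E = 0x18F3A → wrap carry → 0x8F3B
  0x8F3B + 0x2537 = 0x0B472
  0xB472 + 0xD468 = 0x188DA → wrap carry → 0x88DB
One's-complement sum = 0x88DB.
Checksum = ~0x88DB & 0xFFFF = 0x7724.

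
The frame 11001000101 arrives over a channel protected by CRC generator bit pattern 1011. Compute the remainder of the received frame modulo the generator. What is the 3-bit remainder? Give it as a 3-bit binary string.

Modulo-2 division of 11001000101 by 1011:
  pos 0: 1100 XOR 1011 = 0111
  pos 1: 1111 XOR 1011 = 0100
  pos 2: 1000 XOR 1011 = 0011
  pos 4: 1100 XOR 1011 = 0111
  pos 5: 1111 XOR 1011 = 0100
  pos 6: 1000 XOR 1011 = 0011
Remainder = 111 (nonzero — an error is detected).

111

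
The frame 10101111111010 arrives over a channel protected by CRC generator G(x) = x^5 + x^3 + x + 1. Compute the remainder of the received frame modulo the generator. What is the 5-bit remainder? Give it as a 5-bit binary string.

00000

Modulo-2 division of 10101111111010 by 101011:
  pos 0: 101011 XOR 101011 = 000000
  pos 6: 111110 XOR 101011 = 010101
  pos 7: 101011 XOR 101011 = 000000
Remainder = 00000 (zero — the frame passes the CRC check).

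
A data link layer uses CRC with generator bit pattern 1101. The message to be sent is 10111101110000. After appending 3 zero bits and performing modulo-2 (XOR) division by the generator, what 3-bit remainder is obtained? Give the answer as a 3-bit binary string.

000

Append 3 zeros: 10111101110000000. Divide by 1101 (XOR where the leading bit is 1):
  pos 0: 1011 XOR 1101 = 0110
  pos 1: 1101 XOR 1101 = 0000
  pos 5: 1011 XOR 1101 = 0110
  pos 6: 1101 XOR 1101 = 0000
Remainder (last 3 bits) = 000. This is the CRC / FCS.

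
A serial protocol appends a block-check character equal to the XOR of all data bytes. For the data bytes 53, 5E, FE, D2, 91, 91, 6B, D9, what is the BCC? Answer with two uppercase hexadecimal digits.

XOR the bytes together:
  start with 0x53
  0x53 ⊕ 0x5E = 0x0D
  0x0D ⊕ 0xFE = 0xF3
  0xF3 ⊕ 0xD2 = 0x21
  0x21 ⊕ 0x91 = 0xB0
  0xB0 ⊕ 0x91 = 0x21
  0x21 ⊕ 0x6B = 0x4A
  0x4A ⊕ 0xD9 = 0x93

93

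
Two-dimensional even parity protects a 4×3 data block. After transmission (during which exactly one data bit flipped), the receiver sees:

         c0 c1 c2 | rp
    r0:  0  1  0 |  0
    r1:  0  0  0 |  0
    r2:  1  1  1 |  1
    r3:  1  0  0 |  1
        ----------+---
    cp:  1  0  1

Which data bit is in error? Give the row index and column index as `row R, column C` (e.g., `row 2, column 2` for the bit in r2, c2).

row 0, column 0

Recompute each row's even parity and compare to rp:
  r0: data parity 1, sent rp 0 → mismatch
  r1: data parity 0, sent rp 0 → ok
  r2: data parity 1, sent rp 1 → ok
  r3: data parity 1, sent rp 1 → ok
Recompute each column's even parity and compare to cp:
  c0: data parity 0, sent cp 1 → mismatch
  c1: data parity 0, sent cp 0 → ok
  c2: data parity 1, sent cp 1 → ok
Exactly one row (r0) and one column (c0) fail → the flipped bit is at their intersection.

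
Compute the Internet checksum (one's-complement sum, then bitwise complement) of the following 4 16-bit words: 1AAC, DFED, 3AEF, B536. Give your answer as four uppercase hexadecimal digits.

1540

One's-complement addition (fold any carry out of bit 15 back into bit 0):
  0x1AAC + 0xDFED = 0x0FA99
  0xFA99 + 0x3AEF = 0x13588 → wrap carry → 0x3589
  0x3589 + 0xB536 = 0x0EABF
One's-complement sum = 0xEABF.
Checksum = ~0xEABF & 0xFFFF = 0x1540.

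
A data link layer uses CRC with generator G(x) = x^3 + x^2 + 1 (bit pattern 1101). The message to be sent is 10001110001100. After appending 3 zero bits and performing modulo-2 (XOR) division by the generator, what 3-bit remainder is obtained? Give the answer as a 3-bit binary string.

Append 3 zeros: 10001110001100000. Divide by 1101 (XOR where the leading bit is 1):
  pos 0: 1000 XOR 1101 = 0101
  pos 1: 1011 XOR 1101 = 0110
  pos 2: 1101 XOR 1101 = 0000
  pos 6: 1000 XOR 1101 = 0101
  pos 7: 1011 XOR 1101 = 0110
  pos 8: 1101 XOR 1101 = 0000
Remainder (last 3 bits) = 000. This is the CRC / FCS.

000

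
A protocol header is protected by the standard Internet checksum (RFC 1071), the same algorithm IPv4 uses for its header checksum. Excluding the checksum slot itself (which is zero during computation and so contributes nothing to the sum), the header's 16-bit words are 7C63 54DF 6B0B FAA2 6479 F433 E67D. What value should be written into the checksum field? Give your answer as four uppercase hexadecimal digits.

One's-complement addition (fold any carry out of bit 15 back into bit 0):
  0x7C63 + 0x54DF = 0x0D142
  0xD142 + 0x6B0B = 0x13C4D → wrap carry → 0x3C4E
  0x3C4E + 0xFAA2 = 0x136F0 → wrap carry → 0x36F1
  0x36F1 + 0x6479 = 0x09B6A
  0x9B6A + 0xF433 = 0x18F9D → wrap carry → 0x8F9E
  0x8F9E + 0xE67D = 0x1761B → wrap carry → 0x761C
One's-complement sum = 0x761C.
Checksum = ~0x761C & 0xFFFF = 0x89E3.

89E3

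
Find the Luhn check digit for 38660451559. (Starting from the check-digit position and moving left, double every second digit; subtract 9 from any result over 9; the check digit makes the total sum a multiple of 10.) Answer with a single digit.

Partial digits right→left: 9 5 5 1 5 4 0 6 6 8 3
Double every second digit counting from the check-digit position (so the 1st, 3rd, 5th, ... of the partial from the right).
  doubled (with −9 where >9): 9 1 1 0 3 6 → sum 20
  kept as-is: 5 1 4 6 8 → sum 24
Total = 20 + 24 = 44.
Check digit = (10 − (44 mod 10)) mod 10 = 6.

6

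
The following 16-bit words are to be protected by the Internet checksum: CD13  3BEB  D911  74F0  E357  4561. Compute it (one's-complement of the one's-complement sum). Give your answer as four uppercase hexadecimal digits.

One's-complement addition (fold any carry out of bit 15 back into bit 0):
  0xCD13 + 0x3BEB = 0x108FE → wrap carry → 0x08FF
  0x08FF + 0xD911 = 0x0E210
  0xE210 + 0x74F0 = 0x15700 → wrap carry → 0x5701
  0x5701 + 0xE357 = 0x13A58 → wrap carry → 0x3A59
  0x3A59 + 0x4561 = 0x07FBA
One's-complement sum = 0x7FBA.
Checksum = ~0x7FBA & 0xFFFF = 0x8045.

8045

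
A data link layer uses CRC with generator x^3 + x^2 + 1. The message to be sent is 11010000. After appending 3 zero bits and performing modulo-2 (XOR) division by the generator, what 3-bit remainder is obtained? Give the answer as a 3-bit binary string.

Append 3 zeros: 11010000000. Divide by 1101 (XOR where the leading bit is 1):
  pos 0: 1101 XOR 1101 = 0000
Remainder (last 3 bits) = 000. This is the CRC / FCS.

000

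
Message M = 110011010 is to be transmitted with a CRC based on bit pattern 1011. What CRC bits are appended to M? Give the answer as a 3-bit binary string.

111

Append 3 zeros: 110011010000. Divide by 1011 (XOR where the leading bit is 1):
  pos 0: 1100 XOR 1011 = 0111
  pos 1: 1111 XOR 1011 = 0100
  pos 2: 1001 XOR 1011 = 0010
  pos 4: 1001 XOR 1011 = 0010
  pos 6: 1000 XOR 1011 = 0011
  pos 8: 1100 XOR 1011 = 0111
Remainder (last 3 bits) = 111. This is the CRC / FCS.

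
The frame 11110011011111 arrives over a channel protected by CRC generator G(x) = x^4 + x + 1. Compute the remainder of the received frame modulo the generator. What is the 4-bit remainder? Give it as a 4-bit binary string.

Modulo-2 division of 11110011011111 by 10011:
  pos 0: 11110 XOR 10011 = 01101
  pos 1: 11010 XOR 10011 = 01001
  pos 2: 10011 XOR 10011 = 00000
  pos 7: 10111 XOR 10011 = 00100
  pos 9: 10011 XOR 10011 = 00000
Remainder = 0000 (zero — the frame passes the CRC check).

0000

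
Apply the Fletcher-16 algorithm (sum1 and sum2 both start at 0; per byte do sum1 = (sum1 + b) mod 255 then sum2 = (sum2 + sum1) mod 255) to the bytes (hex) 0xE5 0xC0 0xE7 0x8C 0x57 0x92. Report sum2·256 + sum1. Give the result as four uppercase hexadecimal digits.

Running sums (mod 255):
  after byte 0 (0xE5): sum1=229, sum2=229
  after byte 1 (0xC0): sum1=166, sum2=140
  after byte 2 (0xE7): sum1=142, sum2=27
  after byte 3 (0x8C): sum1=27, sum2=54
  after byte 4 (0x57): sum1=114, sum2=168
  after byte 5 (0x92): sum1=5, sum2=173
Checksum = sum2·256 + sum1 = 173·256 + 5 = 44293 = 0xAD05.

AD05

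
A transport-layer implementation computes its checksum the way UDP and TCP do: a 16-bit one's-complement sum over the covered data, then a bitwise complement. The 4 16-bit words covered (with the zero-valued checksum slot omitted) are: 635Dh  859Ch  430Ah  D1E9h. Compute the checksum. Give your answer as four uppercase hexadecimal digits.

One's-complement addition (fold any carry out of bit 15 back into bit 0):
  0x635D + 0x859C = 0x0E8F9
  0xE8F9 + 0x430A = 0x12C03 → wrap carry → 0x2C04
  0x2C04 + 0xD1E9 = 0x0FDED
One's-complement sum = 0xFDED.
Checksum = ~0xFDED & 0xFFFF = 0x0212.

0212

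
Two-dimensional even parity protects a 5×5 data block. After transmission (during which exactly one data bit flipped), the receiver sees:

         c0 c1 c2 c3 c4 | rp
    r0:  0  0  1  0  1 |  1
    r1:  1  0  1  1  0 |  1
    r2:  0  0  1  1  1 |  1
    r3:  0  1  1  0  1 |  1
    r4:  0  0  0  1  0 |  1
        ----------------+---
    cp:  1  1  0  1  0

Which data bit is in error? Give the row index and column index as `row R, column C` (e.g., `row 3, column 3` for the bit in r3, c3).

Recompute each row's even parity and compare to rp:
  r0: data parity 0, sent rp 1 → mismatch
  r1: data parity 1, sent rp 1 → ok
  r2: data parity 1, sent rp 1 → ok
  r3: data parity 1, sent rp 1 → ok
  r4: data parity 1, sent rp 1 → ok
Recompute each column's even parity and compare to cp:
  c0: data parity 1, sent cp 1 → ok
  c1: data parity 1, sent cp 1 → ok
  c2: data parity 0, sent cp 0 → ok
  c3: data parity 1, sent cp 1 → ok
  c4: data parity 1, sent cp 0 → mismatch
Exactly one row (r0) and one column (c4) fail → the flipped bit is at their intersection.

row 0, column 4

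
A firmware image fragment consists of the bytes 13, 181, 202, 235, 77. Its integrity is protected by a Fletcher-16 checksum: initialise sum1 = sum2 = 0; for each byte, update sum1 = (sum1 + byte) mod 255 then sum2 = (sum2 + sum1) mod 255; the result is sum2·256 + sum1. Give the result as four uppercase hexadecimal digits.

Running sums (mod 255):
  after byte 0 (13): sum1=13, sum2=13
  after byte 1 (181): sum1=194, sum2=207
  after byte 2 (202): sum1=141, sum2=93
  after byte 3 (235): sum1=121, sum2=214
  after byte 4 (77): sum1=198, sum2=157
Checksum = sum2·256 + sum1 = 157·256 + 198 = 40390 = 0x9DC6.

9DC6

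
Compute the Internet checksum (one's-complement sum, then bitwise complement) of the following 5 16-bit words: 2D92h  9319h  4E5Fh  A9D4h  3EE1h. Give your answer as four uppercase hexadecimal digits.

083F

One's-complement addition (fold any carry out of bit 15 back into bit 0):
  0x2D92 + 0x9319 = 0x0C0AB
  0xC0AB + 0x4E5F = 0x10F0A → wrap carry → 0x0F0B
  0x0F0B + 0xA9D4 = 0x0B8DF
  0xB8DF + 0x3EE1 = 0x0F7C0
One's-complement sum = 0xF7C0.
Checksum = ~0xF7C0 & 0xFFFF = 0x083F.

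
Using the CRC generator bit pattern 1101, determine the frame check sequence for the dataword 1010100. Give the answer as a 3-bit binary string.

110

Append 3 zeros: 1010100000. Divide by 1101 (XOR where the leading bit is 1):
  pos 0: 1010 XOR 1101 = 0111
  pos 1: 1111 XOR 1101 = 0010
  pos 3: 1000 XOR 1101 = 0101
  pos 4: 1010 XOR 1101 = 0111
  pos 5: 1110 XOR 1101 = 0011
Remainder (last 3 bits) = 110. This is the CRC / FCS.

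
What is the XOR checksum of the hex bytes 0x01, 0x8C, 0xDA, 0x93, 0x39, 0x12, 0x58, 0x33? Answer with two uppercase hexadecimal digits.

XOR the bytes together:
  start with 0x01
  0x01 ⊕ 0x8C = 0x8D
  0x8D ⊕ 0xDA = 0x57
  0x57 ⊕ 0x93 = 0xC4
  0xC4 ⊕ 0x39 = 0xFD
  0xFD ⊕ 0x12 = 0xEF
  0xEF ⊕ 0x58 = 0xB7
  0xB7 ⊕ 0x33 = 0x84

84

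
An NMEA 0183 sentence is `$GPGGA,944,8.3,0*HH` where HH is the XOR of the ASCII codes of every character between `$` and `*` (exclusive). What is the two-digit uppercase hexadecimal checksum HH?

XOR the ASCII codes of the payload characters:
  'G' = 0x47 → acc = 0x47
  'P' = 0x50 → acc = 0x17
  'G' = 0x47 → acc = 0x50
  'G' = 0x47 → acc = 0x17
  'A' = 0x41 → acc = 0x56
  ',' = 0x2C → acc = 0x7A
  '9' = 0x39 → acc = 0x43
  '4' = 0x34 → acc = 0x77
  '4' = 0x34 → acc = 0x43
  ',' = 0x2C → acc = 0x6F
  '8' = 0x38 → acc = 0x57
  '.' = 0x2E → acc = 0x79
  '3' = 0x33 → acc = 0x4A
  ',' = 0x2C → acc = 0x66
  '0' = 0x30 → acc = 0x56
Checksum = 0x56.

56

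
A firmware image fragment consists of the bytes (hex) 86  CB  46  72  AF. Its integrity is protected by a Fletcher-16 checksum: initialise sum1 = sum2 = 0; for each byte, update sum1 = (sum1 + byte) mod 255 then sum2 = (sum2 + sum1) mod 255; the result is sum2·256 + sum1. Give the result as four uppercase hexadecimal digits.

Running sums (mod 255):
  after byte 0 (86): sum1=134, sum2=134
  after byte 1 (CB): sum1=82, sum2=216
  after byte 2 (46): sum1=152, sum2=113
  after byte 3 (72): sum1=11, sum2=124
  after byte 4 (AF): sum1=186, sum2=55
Checksum = sum2·256 + sum1 = 55·256 + 186 = 14266 = 0x37BA.

37BA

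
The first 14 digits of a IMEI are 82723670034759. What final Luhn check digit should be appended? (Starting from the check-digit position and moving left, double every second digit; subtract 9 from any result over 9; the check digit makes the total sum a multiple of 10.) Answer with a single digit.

Partial digits right→left: 9 5 7 4 3 0 0 7 6 3 2 7 2 8
Double every second digit counting from the check-digit position (so the 1st, 3rd, 5th, ... of the partial from the right).
  doubled (with −9 where >9): 9 5 6 0 3 4 4 → sum 31
  kept as-is: 5 4 0 7 3 7 8 → sum 34
Total = 31 + 34 = 65.
Check digit = (10 − (65 mod 10)) mod 10 = 5.

5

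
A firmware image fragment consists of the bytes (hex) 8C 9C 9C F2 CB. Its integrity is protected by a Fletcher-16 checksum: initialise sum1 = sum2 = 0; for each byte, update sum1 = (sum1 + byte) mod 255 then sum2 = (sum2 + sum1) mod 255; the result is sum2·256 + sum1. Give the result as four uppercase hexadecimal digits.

B884

Running sums (mod 255):
  after byte 0 (8C): sum1=140, sum2=140
  after byte 1 (9C): sum1=41, sum2=181
  after byte 2 (9C): sum1=197, sum2=123
  after byte 3 (F2): sum1=184, sum2=52
  after byte 4 (CB): sum1=132, sum2=184
Checksum = sum2·256 + sum1 = 184·256 + 132 = 47236 = 0xB884.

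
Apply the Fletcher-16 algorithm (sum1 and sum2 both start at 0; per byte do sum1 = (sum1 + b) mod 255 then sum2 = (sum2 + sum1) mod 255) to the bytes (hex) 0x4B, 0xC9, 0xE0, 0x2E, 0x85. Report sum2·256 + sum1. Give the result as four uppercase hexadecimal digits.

Running sums (mod 255):
  after byte 0 (0x4B): sum1=75, sum2=75
  after byte 1 (0xC9): sum1=21, sum2=96
  after byte 2 (0xE0): sum1=245, sum2=86
  after byte 3 (0x2E): sum1=36, sum2=122
  after byte 4 (0x85): sum1=169, sum2=36
Checksum = sum2·256 + sum1 = 36·256 + 169 = 9385 = 0x24A9.

24A9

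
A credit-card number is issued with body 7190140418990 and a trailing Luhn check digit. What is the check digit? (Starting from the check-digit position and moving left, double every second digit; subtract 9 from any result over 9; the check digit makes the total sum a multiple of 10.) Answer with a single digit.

7

Partial digits right→left: 0 9 9 8 1 4 0 4 1 0 9 1 7
Double every second digit counting from the check-digit position (so the 1st, 3rd, 5th, ... of the partial from the right).
  doubled (with −9 where >9): 0 9 2 0 2 9 5 → sum 27
  kept as-is: 9 8 4 4 0 1 → sum 26
Total = 27 + 26 = 53.
Check digit = (10 − (53 mod 10)) mod 10 = 7.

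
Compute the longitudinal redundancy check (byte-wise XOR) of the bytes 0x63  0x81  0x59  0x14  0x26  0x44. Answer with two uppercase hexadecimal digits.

XOR the bytes together:
  start with 0x63
  0x63 ⊕ 0x81 = 0xE2
  0xE2 ⊕ 0x59 = 0xBB
  0xBB ⊕ 0x14 = 0xAF
  0xAF ⊕ 0x26 = 0x89
  0x89 ⊕ 0x44 = 0xCD

CD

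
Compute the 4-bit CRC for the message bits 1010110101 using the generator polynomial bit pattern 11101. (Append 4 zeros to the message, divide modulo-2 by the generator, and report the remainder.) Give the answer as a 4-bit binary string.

Append 4 zeros: 10101101010000. Divide by 11101 (XOR where the leading bit is 1):
  pos 0: 10101 XOR 11101 = 01000
  pos 1: 10001 XOR 11101 = 01100
  pos 2: 11000 XOR 11101 = 00101
  pos 4: 10110 XOR 11101 = 01011
  pos 5: 10111 XOR 11101 = 01010
  pos 6: 10100 XOR 11101 = 01001
  pos 7: 10010 XOR 11101 = 01111
  pos 8: 11110 XOR 11101 = 00011
Remainder (last 4 bits) = 0110. This is the CRC / FCS.

0110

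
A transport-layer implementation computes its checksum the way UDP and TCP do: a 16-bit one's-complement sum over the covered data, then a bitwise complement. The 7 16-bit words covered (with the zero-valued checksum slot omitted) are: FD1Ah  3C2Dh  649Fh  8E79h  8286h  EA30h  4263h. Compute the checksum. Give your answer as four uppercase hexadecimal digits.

One's-complement addition (fold any carry out of bit 15 back into bit 0):
  0xFD1A + 0x3C2D = 0x13947 → wrap carry → 0x3948
  0x3948 + 0x649F = 0x09DE7
  0x9DE7 + 0x8E79 = 0x12C60 → wrap carry → 0x2C61
  0x2C61 + 0x8286 = 0x0AEE7
  0xAEE7 + 0xEA30 = 0x19917 → wrap carry → 0x9918
  0x9918 + 0x4263 = 0x0DB7B
One's-complement sum = 0xDB7B.
Checksum = ~0xDB7B & 0xFFFF = 0x2484.

2484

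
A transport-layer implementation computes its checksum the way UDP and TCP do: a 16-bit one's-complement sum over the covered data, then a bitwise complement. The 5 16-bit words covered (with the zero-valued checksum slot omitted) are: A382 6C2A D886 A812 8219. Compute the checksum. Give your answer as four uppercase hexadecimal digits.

One's-complement addition (fold any carry out of bit 15 back into bit 0):
  0xA382 + 0x6C2A = 0x10FAC → wrap carry → 0x0FAD
  0x0FAD + 0xD886 = 0x0E833
  0xE833 + 0xA812 = 0x19045 → wrap carry → 0x9046
  0x9046 + 0x8219 = 0x1125F → wrap carry → 0x1260
One's-complement sum = 0x1260.
Checksum = ~0x1260 & 0xFFFF = 0xED9F.

ED9F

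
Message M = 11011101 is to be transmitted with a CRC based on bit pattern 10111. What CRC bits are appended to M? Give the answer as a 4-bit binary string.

Append 4 zeros: 110111010000. Divide by 10111 (XOR where the leading bit is 1):
  pos 0: 11011 XOR 10111 = 01100
  pos 1: 11001 XOR 10111 = 01110
  pos 2: 11100 XOR 10111 = 01011
  pos 3: 10111 XOR 10111 = 00000
Remainder (last 4 bits) = 0000. This is the CRC / FCS.

0000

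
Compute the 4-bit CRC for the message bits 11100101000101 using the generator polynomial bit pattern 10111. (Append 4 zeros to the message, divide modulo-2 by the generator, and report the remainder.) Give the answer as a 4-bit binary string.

Append 4 zeros: 111001010001010000. Divide by 10111 (XOR where the leading bit is 1):
  pos 0: 11100 XOR 10111 = 01011
  pos 1: 10111 XOR 10111 = 00000
  pos 7: 10001 XOR 10111 = 00110
  pos 9: 11001 XOR 10111 = 01110
  pos 10: 11100 XOR 10111 = 01011
  pos 11: 10110 XOR 10111 = 00001
Remainder (last 4 bits) = 0100. This is the CRC / FCS.

0100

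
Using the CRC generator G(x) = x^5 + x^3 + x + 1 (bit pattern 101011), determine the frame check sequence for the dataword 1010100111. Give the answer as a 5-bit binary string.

Append 5 zeros: 101010011100000. Divide by 101011 (XOR where the leading bit is 1):
  pos 0: 101010 XOR 101011 = 000001
  pos 5: 101110 XOR 101011 = 000101
  pos 8: 101000 XOR 101011 = 000011
Remainder (last 5 bits) = 00110. This is the CRC / FCS.

00110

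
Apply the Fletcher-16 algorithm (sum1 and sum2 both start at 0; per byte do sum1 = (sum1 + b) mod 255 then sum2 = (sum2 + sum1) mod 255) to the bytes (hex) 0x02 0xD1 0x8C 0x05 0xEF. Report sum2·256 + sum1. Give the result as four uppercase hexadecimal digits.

F055

Running sums (mod 255):
  after byte 0 (0x02): sum1=2, sum2=2
  after byte 1 (0xD1): sum1=211, sum2=213
  after byte 2 (0x8C): sum1=96, sum2=54
  after byte 3 (0x05): sum1=101, sum2=155
  after byte 4 (0xEF): sum1=85, sum2=240
Checksum = sum2·256 + sum1 = 240·256 + 85 = 61525 = 0xF055.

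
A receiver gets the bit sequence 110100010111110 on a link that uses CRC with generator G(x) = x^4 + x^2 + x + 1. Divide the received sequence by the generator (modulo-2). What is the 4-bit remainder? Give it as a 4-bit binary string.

1011

Modulo-2 division of 110100010111110 by 10111:
  pos 0: 11010 XOR 10111 = 01101
  pos 1: 11010 XOR 10111 = 01101
  pos 2: 11010 XOR 10111 = 01101
  pos 3: 11011 XOR 10111 = 01100
  pos 4: 11000 XOR 10111 = 01111
  pos 5: 11111 XOR 10111 = 01000
  pos 6: 10001 XOR 10111 = 00110
  pos 8: 11011 XOR 10111 = 01100
  pos 9: 11001 XOR 10111 = 01110
  pos 10: 11100 XOR 10111 = 01011
Remainder = 1011 (nonzero — an error is detected).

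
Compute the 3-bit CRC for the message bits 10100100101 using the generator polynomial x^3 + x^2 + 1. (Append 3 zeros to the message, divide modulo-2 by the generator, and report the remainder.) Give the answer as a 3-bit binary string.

101

Append 3 zeros: 10100100101000. Divide by 1101 (XOR where the leading bit is 1):
  pos 0: 1010 XOR 1101 = 0111
  pos 1: 1110 XOR 1101 = 0011
  pos 3: 1110 XOR 1101 = 0011
  pos 5: 1101 XOR 1101 = 0000
  pos 10: 1000 XOR 1101 = 0101
Remainder (last 3 bits) = 101. This is the CRC / FCS.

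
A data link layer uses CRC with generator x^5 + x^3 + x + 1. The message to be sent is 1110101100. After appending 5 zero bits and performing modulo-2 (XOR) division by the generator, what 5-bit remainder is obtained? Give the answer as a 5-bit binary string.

Append 5 zeros: 111010110000000. Divide by 101011 (XOR where the leading bit is 1):
  pos 0: 111010 XOR 101011 = 010001
  pos 1: 100011 XOR 101011 = 001000
  pos 3: 100010 XOR 101011 = 001001
  pos 5: 100100 XOR 101011 = 001111
  pos 7: 111100 XOR 101011 = 010111
  pos 8: 101110 XOR 101011 = 000101
Remainder (last 5 bits) = 01010. This is the CRC / FCS.

01010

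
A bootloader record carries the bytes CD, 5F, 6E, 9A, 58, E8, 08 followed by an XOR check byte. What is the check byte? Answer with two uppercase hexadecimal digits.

DE

XOR the bytes together:
  start with 0xCD
  0xCD ⊕ 0x5F = 0x92
  0x92 ⊕ 0x6E = 0xFC
  0xFC ⊕ 0x9A = 0x66
  0x66 ⊕ 0x58 = 0x3E
  0x3E ⊕ 0xE8 = 0xD6
  0xD6 ⊕ 0x08 = 0xDE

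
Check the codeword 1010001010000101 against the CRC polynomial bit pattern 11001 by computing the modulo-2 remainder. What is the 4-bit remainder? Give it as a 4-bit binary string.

0000

Modulo-2 division of 1010001010000101 by 11001:
  pos 0: 10100 XOR 11001 = 01101
  pos 1: 11010 XOR 11001 = 00011
  pos 4: 11101 XOR 11001 = 00100
  pos 6: 10000 XOR 11001 = 01001
  pos 7: 10010 XOR 11001 = 01011
  pos 8: 10110 XOR 11001 = 01111
  pos 9: 11111 XOR 11001 = 00110
  pos 11: 11001 XOR 11001 = 00000
Remainder = 0000 (zero — the frame passes the CRC check).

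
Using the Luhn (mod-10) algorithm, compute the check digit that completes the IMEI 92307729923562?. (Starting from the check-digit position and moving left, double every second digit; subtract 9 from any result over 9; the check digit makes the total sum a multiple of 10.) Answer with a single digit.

4

Partial digits right→left: 2 6 5 3 2 9 9 2 7 7 0 3 2 9
Double every second digit counting from the check-digit position (so the 1st, 3rd, 5th, ... of the partial from the right).
  doubled (with −9 where >9): 4 1 4 9 5 0 4 → sum 27
  kept as-is: 6 3 9 2 7 3 9 → sum 39
Total = 27 + 39 = 66.
Check digit = (10 − (66 mod 10)) mod 10 = 4.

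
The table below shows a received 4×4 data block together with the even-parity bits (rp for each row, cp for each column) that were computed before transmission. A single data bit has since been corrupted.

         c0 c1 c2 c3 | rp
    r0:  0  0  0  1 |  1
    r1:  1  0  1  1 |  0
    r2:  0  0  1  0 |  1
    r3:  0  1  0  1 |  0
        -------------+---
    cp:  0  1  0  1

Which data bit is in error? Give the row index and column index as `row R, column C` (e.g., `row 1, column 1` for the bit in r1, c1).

row 1, column 0

Recompute each row's even parity and compare to rp:
  r0: data parity 1, sent rp 1 → ok
  r1: data parity 1, sent rp 0 → mismatch
  r2: data parity 1, sent rp 1 → ok
  r3: data parity 0, sent rp 0 → ok
Recompute each column's even parity and compare to cp:
  c0: data parity 1, sent cp 0 → mismatch
  c1: data parity 1, sent cp 1 → ok
  c2: data parity 0, sent cp 0 → ok
  c3: data parity 1, sent cp 1 → ok
Exactly one row (r1) and one column (c0) fail → the flipped bit is at their intersection.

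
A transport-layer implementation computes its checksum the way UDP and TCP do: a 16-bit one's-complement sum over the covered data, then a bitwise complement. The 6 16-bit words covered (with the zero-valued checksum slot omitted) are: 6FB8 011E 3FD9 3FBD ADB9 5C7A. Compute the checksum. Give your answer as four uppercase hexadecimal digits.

055F

One's-complement addition (fold any carry out of bit 15 back into bit 0):
  0x6FB8 + 0x011E = 0x070D6
  0x70D6 + 0x3FD9 = 0x0B0AF
  0xB0AF + 0x3FBD = 0x0F06C
  0xF06C + 0xADB9 = 0x19E25 → wrap carry → 0x9E26
  0x9E26 + 0x5C7A = 0x0FAA0
One's-complement sum = 0xFAA0.
Checksum = ~0xFAA0 & 0xFFFF = 0x055F.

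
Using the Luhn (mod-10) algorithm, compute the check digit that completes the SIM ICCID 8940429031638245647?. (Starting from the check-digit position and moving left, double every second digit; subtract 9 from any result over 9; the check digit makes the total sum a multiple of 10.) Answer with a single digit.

Partial digits right→left: 7 4 6 5 4 2 8 3 6 1 3 0 9 2 4 0 4 9 8
Double every second digit counting from the check-digit position (so the 1st, 3rd, 5th, ... of the partial from the right).
  doubled (with −9 where >9): 5 3 8 7 3 6 9 8 8 7 → sum 64
  kept as-is: 4 5 2 3 1 0 2 0 9 → sum 26
Total = 64 + 26 = 90.
Check digit = (10 − (90 mod 10)) mod 10 = 0.

0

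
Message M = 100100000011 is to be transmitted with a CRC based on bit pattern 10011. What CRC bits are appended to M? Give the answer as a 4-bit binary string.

1011

Append 4 zeros: 1001000000110000. Divide by 10011 (XOR where the leading bit is 1):
  pos 0: 10010 XOR 10011 = 00001
  pos 4: 10000 XOR 10011 = 00011
  pos 7: 11011 XOR 10011 = 01000
  pos 8: 10000 XOR 10011 = 00011
  pos 11: 11000 XOR 10011 = 01011
Remainder (last 4 bits) = 1011. This is the CRC / FCS.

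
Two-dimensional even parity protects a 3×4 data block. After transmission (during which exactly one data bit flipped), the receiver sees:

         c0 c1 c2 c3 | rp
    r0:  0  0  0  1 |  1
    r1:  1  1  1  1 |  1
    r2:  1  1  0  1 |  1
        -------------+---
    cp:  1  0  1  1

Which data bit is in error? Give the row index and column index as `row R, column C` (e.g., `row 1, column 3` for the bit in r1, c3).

row 1, column 0

Recompute each row's even parity and compare to rp:
  r0: data parity 1, sent rp 1 → ok
  r1: data parity 0, sent rp 1 → mismatch
  r2: data parity 1, sent rp 1 → ok
Recompute each column's even parity and compare to cp:
  c0: data parity 0, sent cp 1 → mismatch
  c1: data parity 0, sent cp 0 → ok
  c2: data parity 1, sent cp 1 → ok
  c3: data parity 1, sent cp 1 → ok
Exactly one row (r1) and one column (c0) fail → the flipped bit is at their intersection.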